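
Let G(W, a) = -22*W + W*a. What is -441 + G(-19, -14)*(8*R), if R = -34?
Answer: -186489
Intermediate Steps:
-441 + G(-19, -14)*(8*R) = -441 + (-19*(-22 - 14))*(8*(-34)) = -441 - 19*(-36)*(-272) = -441 + 684*(-272) = -441 - 186048 = -186489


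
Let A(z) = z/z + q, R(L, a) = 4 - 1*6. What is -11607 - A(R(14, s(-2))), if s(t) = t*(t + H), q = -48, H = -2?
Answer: -11560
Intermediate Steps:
s(t) = t*(-2 + t) (s(t) = t*(t - 2) = t*(-2 + t))
R(L, a) = -2 (R(L, a) = 4 - 6 = -2)
A(z) = -47 (A(z) = z/z - 48 = 1 - 48 = -47)
-11607 - A(R(14, s(-2))) = -11607 - 1*(-47) = -11607 + 47 = -11560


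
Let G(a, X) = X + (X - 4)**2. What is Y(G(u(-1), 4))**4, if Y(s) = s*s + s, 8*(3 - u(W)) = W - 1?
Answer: 160000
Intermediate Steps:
u(W) = 25/8 - W/8 (u(W) = 3 - (W - 1)/8 = 3 - (-1 + W)/8 = 3 + (1/8 - W/8) = 25/8 - W/8)
G(a, X) = X + (-4 + X)**2
Y(s) = s + s**2 (Y(s) = s**2 + s = s + s**2)
Y(G(u(-1), 4))**4 = ((4 + (-4 + 4)**2)*(1 + (4 + (-4 + 4)**2)))**4 = ((4 + 0**2)*(1 + (4 + 0**2)))**4 = ((4 + 0)*(1 + (4 + 0)))**4 = (4*(1 + 4))**4 = (4*5)**4 = 20**4 = 160000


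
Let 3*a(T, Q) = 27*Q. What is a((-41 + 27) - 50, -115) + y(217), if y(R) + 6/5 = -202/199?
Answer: -1032029/995 ≈ -1037.2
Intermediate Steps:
y(R) = -2204/995 (y(R) = -6/5 - 202/199 = -2204/995)
a(T, Q) = 9*Q (a(T, Q) = (27*Q)/3 = 9*Q)
a((-41 + 27) - 50, -115) + y(217) = 9*(-115) - 2204/995 = -1035 - 2204/995 = -1032029/995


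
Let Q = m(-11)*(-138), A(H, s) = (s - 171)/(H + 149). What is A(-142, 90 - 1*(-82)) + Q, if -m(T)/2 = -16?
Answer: -30911/7 ≈ -4415.9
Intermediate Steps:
m(T) = 32 (m(T) = -2*(-16) = 32)
A(H, s) = (-171 + s)/(149 + H)
Q = -4416 (Q = 32*(-138) = -4416)
A(-142, 90 - 1*(-82)) + Q = (-171 + (90 - 1*(-82)))/(149 - 142) - 4416 = (-171 + (90 + 82))/7 - 4416 = (-171 + 172)/7 - 4416 = (⅐)*1 - 4416 = ⅐ - 4416 = -30911/7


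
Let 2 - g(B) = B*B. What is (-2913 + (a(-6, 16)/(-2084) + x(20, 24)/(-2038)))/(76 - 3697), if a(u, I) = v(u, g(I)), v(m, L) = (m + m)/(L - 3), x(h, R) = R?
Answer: 132484789360/164684338901 ≈ 0.80448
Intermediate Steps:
g(B) = 2 - B² (g(B) = 2 - B*B = 2 - B²)
v(m, L) = 2*m/(-3 + L) (v(m, L) = (2*m)/(-3 + L) = 2*m/(-3 + L))
a(u, I) = 2*u/(-1 - I²) (a(u, I) = 2*u/(-3 + (2 - I²)) = 2*u/(-1 - I²))
(-2913 + (a(-6, 16)/(-2084) + x(20, 24)/(-2038)))/(76 - 3697) = (-2913 + (-2*(-6)/(1 + 16²)/(-2084) + 24/(-2038)))/(76 - 3697) = (-2913 + (-2*(-6)/(1 + 256)*(-1/2084) + 24*(-1/2038)))/(-3621) = (-2913 + (-2*(-6)/257*(-1/2084) - 12/1019))*(-1/3621) = (-2913 + (-2*(-6)*1/257*(-1/2084) - 12/1019))*(-1/3621) = (-2913 + ((12/257)*(-1/2084) - 12/1019))*(-1/3621) = (-2913 + (-3/133897 - 12/1019))*(-1/3621) = (-2913 - 1609821/136441043)*(-1/3621) = -397454368080/136441043*(-1/3621) = 132484789360/164684338901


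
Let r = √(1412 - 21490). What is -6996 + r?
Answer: -6996 + I*√20078 ≈ -6996.0 + 141.7*I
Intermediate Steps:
r = I*√20078 (r = √(-20078) = I*√20078 ≈ 141.7*I)
-6996 + r = -6996 + I*√20078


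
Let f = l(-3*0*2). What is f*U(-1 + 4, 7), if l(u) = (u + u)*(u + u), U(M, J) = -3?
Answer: 0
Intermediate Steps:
l(u) = 4*u² (l(u) = (2*u)*(2*u) = 4*u²)
f = 0 (f = 4*(-3*0*2)² = 4*(0*2)² = 4*0² = 4*0 = 0)
f*U(-1 + 4, 7) = 0*(-3) = 0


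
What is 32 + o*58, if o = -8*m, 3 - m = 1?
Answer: -896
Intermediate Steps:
m = 2 (m = 3 - 1*1 = 3 - 1 = 2)
o = -16 (o = -8*2 = -16)
32 + o*58 = 32 - 16*58 = 32 - 928 = -896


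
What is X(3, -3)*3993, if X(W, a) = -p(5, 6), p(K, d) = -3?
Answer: 11979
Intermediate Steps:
X(W, a) = 3 (X(W, a) = -1*(-3) = 3)
X(3, -3)*3993 = 3*3993 = 11979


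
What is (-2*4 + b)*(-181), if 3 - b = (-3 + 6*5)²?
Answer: 132854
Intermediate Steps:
b = -726 (b = 3 - (-3 + 6*5)² = 3 - (-3 + 30)² = 3 - 1*27² = 3 - 1*729 = 3 - 729 = -726)
(-2*4 + b)*(-181) = (-2*4 - 726)*(-181) = (-8 - 726)*(-181) = -734*(-181) = 132854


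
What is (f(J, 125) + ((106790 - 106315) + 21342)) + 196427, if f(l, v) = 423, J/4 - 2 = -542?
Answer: 218667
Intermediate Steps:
J = -2160 (J = 8 + 4*(-542) = 8 - 2168 = -2160)
(f(J, 125) + ((106790 - 106315) + 21342)) + 196427 = (423 + ((106790 - 106315) + 21342)) + 196427 = (423 + (475 + 21342)) + 196427 = (423 + 21817) + 196427 = 22240 + 196427 = 218667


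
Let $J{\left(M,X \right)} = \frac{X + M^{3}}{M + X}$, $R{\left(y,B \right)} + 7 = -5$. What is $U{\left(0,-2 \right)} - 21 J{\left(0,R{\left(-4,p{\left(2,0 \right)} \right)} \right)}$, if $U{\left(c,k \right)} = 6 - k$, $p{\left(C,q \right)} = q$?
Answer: $-13$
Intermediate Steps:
$R{\left(y,B \right)} = -12$ ($R{\left(y,B \right)} = -7 - 5 = -12$)
$J{\left(M,X \right)} = \frac{X + M^{3}}{M + X}$
$U{\left(0,-2 \right)} - 21 J{\left(0,R{\left(-4,p{\left(2,0 \right)} \right)} \right)} = \left(6 - -2\right) - 21 \frac{-12 + 0^{3}}{0 - 12} = \left(6 + 2\right) - 21 \frac{-12 + 0}{-12} = 8 - 21 \left(\left(- \frac{1}{12}\right) \left(-12\right)\right) = 8 - 21 = -13$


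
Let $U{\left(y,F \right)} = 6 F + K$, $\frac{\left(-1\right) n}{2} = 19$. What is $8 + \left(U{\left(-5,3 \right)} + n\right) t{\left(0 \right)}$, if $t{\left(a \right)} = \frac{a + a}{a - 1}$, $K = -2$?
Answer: $8$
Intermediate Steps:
$n = -38$ ($n = \left(-2\right) 19 = -38$)
$U{\left(y,F \right)} = -2 + 6 F$ ($U{\left(y,F \right)} = 6 F - 2 = -2 + 6 F$)
$t{\left(a \right)} = \frac{2 a}{-1 + a}$
$8 + \left(U{\left(-5,3 \right)} + n\right) t{\left(0 \right)} = 8 + \left(\left(-2 + 6 \cdot 3\right) - 38\right) 2 \cdot 0 \frac{1}{-1 + 0} = 8 + \left(\left(-2 + 18\right) - 38\right) 2 \cdot 0 \frac{1}{-1} = 8 + \left(16 - 38\right) 2 \cdot 0 \left(-1\right) = 8 - 0 = 8 + 0 = 8$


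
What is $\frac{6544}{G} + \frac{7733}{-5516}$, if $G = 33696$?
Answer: $- \frac{7014827}{5808348} \approx -1.2077$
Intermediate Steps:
$\frac{6544}{G} + \frac{7733}{-5516} = \frac{6544}{33696} + \frac{7733}{-5516} = 6544 \cdot \frac{1}{33696} + 7733 \left(- \frac{1}{5516}\right) = \frac{409}{2106} - \frac{7733}{5516} = - \frac{7014827}{5808348}$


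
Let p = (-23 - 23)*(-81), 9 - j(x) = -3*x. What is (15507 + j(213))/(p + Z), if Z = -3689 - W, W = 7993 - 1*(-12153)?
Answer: -5385/6703 ≈ -0.80337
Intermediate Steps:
j(x) = 9 + 3*x (j(x) = 9 - (-3)*x = 9 + 3*x)
W = 20146 (W = 7993 + 12153 = 20146)
Z = -23835 (Z = -3689 - 1*20146 = -3689 - 20146 = -23835)
p = 3726 (p = -46*(-81) = 3726)
(15507 + j(213))/(p + Z) = (15507 + (9 + 3*213))/(3726 - 23835) = (15507 + (9 + 639))/(-20109) = (15507 + 648)*(-1/20109) = 16155*(-1/20109) = -5385/6703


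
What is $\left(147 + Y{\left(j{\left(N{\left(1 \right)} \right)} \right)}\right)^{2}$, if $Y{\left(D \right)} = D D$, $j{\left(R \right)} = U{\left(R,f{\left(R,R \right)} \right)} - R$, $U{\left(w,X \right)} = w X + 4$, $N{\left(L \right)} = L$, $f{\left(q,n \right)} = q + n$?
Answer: $29584$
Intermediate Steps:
$f{\left(q,n \right)} = n + q$
$U{\left(w,X \right)} = 4 + X w$ ($U{\left(w,X \right)} = X w + 4 = 4 + X w$)
$j{\left(R \right)} = 4 - R + 2 R^{2}$ ($j{\left(R \right)} = \left(4 + \left(R + R\right) R\right) - R = \left(4 + 2 R R\right) - R = \left(4 + 2 R^{2}\right) - R = 4 - R + 2 R^{2}$)
$Y{\left(D \right)} = D^{2}$
$\left(147 + Y{\left(j{\left(N{\left(1 \right)} \right)} \right)}\right)^{2} = \left(147 + \left(4 - 1 + 2 \cdot 1^{2}\right)^{2}\right)^{2} = \left(147 + \left(4 - 1 + 2 \cdot 1\right)^{2}\right)^{2} = \left(147 + \left(4 - 1 + 2\right)^{2}\right)^{2} = \left(147 + 5^{2}\right)^{2} = \left(147 + 25\right)^{2} = 172^{2} = 29584$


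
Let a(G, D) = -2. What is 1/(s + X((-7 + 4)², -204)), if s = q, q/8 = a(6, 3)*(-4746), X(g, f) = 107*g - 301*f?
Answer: 1/138303 ≈ 7.2305e-6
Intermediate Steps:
X(g, f) = -301*f + 107*g
q = 75936 (q = 8*(-2*(-4746)) = 8*9492 = 75936)
s = 75936
1/(s + X((-7 + 4)², -204)) = 1/(75936 + (-301*(-204) + 107*(-7 + 4)²)) = 1/(75936 + (61404 + 107*(-3)²)) = 1/(75936 + (61404 + 107*9)) = 1/(75936 + (61404 + 963)) = 1/(75936 + 62367) = 1/138303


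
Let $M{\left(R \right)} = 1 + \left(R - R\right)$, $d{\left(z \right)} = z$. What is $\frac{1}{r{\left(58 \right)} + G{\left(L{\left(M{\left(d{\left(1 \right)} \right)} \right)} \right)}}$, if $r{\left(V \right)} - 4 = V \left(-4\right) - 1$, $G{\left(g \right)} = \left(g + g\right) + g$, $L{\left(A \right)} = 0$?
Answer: $- \frac{1}{229} \approx -0.0043668$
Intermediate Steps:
$M{\left(R \right)} = 1$ ($M{\left(R \right)} = 1 + 0 = 1$)
$G{\left(g \right)} = 3 g$ ($G{\left(g \right)} = 2 g + g = 3 g$)
$r{\left(V \right)} = 3 - 4 V$ ($r{\left(V \right)} = 4 + \left(V \left(-4\right) - 1\right) = 4 - \left(1 + 4 V\right) = 3 - 4 V$)
$\frac{1}{r{\left(58 \right)} + G{\left(L{\left(M{\left(d{\left(1 \right)} \right)} \right)} \right)}} = \frac{1}{\left(3 - 232\right) + 3 \cdot 0} = \frac{1}{\left(3 - 232\right) + 0} = \frac{1}{-229 + 0} = \frac{1}{-229} = - \frac{1}{229}$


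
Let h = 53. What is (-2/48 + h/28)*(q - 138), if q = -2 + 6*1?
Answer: -20837/84 ≈ -248.06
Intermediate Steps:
q = 4 (q = -2 + 6 = 4)
(-2/48 + h/28)*(q - 138) = (-2/48 + 53/28)*(4 - 138) = (-2*1/48 + 53*(1/28))*(-134) = (-1/24 + 53/28)*(-134) = (311/168)*(-134) = -20837/84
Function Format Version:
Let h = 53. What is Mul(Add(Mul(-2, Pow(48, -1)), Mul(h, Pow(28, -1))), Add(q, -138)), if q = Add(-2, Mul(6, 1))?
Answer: Rational(-20837, 84) ≈ -248.06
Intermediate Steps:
q = 4 (q = Add(-2, 6) = 4)
Mul(Add(Mul(-2, Pow(48, -1)), Mul(h, Pow(28, -1))), Add(q, -138)) = Mul(Add(Mul(-2, Pow(48, -1)), Mul(53, Pow(28, -1))), Add(4, -138)) = Mul(Add(Mul(-2, Rational(1, 48)), Mul(53, Rational(1, 28))), -134) = Mul(Add(Rational(-1, 24), Rational(53, 28)), -134) = Mul(Rational(311, 168), -134) = Rational(-20837, 84)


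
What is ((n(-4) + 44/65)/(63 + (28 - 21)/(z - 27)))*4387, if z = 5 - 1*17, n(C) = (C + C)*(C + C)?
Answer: 27664422/6125 ≈ 4516.6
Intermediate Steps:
n(C) = 4*C² (n(C) = (2*C)*(2*C) = 4*C²)
z = -12 (z = 5 - 17 = -12)
((n(-4) + 44/65)/(63 + (28 - 21)/(z - 27)))*4387 = ((4*(-4)² + 44/65)/(63 + (28 - 21)/(-12 - 27)))*4387 = ((4*16 + 44*(1/65))/(63 + 7/(-39)))*4387 = ((64 + 44/65)/(63 + 7*(-1/39)))*4387 = (4204/(65*(63 - 7/39)))*4387 = (4204/(65*(2450/39)))*4387 = ((4204/65)*(39/2450))*4387 = (6306/6125)*4387 = 27664422/6125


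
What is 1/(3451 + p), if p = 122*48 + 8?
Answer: 1/9315 ≈ 0.00010735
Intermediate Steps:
p = 5864 (p = 5856 + 8 = 5864)
1/(3451 + p) = 1/(3451 + 5864) = 1/9315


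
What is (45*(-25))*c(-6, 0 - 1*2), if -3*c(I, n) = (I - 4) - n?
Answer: -3000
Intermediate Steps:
c(I, n) = 4/3 - I/3 + n/3 (c(I, n) = -((I - 4) - n)/3 = -((-4 + I) - n)/3 = -(-4 + I - n)/3 = 4/3 - I/3 + n/3)
(45*(-25))*c(-6, 0 - 1*2) = (45*(-25))*(4/3 - ⅓*(-6) + (0 - 1*2)/3) = -1125*(4/3 + 2 + (0 - 2)/3) = -1125*(4/3 + 2 + (⅓)*(-2)) = -1125*(4/3 + 2 - ⅔) = -1125*8/3 = -3000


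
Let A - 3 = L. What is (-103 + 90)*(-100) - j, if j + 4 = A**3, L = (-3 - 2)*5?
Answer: 11952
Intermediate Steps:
L = -25 (L = -5*5 = -25)
A = -22 (A = 3 - 25 = -22)
j = -10652 (j = -4 + (-22)**3 = -4 - 10648 = -10652)
(-103 + 90)*(-100) - j = (-103 + 90)*(-100) - 1*(-10652) = -13*(-100) + 10652 = 1300 + 10652 = 11952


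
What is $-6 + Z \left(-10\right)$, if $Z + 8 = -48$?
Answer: $554$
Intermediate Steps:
$Z = -56$ ($Z = -8 - 48 = -56$)
$-6 + Z \left(-10\right) = -6 - -560 = -6 + 560 = 554$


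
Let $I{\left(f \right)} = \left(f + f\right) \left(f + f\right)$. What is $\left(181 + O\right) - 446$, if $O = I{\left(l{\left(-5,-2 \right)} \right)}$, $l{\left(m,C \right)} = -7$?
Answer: $-69$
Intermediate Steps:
$I{\left(f \right)} = 4 f^{2}$ ($I{\left(f \right)} = 2 f 2 f = 4 f^{2}$)
$O = 196$ ($O = 4 \left(-7\right)^{2} = 4 \cdot 49 = 196$)
$\left(181 + O\right) - 446 = \left(181 + 196\right) - 446 = 377 - 446 = -69$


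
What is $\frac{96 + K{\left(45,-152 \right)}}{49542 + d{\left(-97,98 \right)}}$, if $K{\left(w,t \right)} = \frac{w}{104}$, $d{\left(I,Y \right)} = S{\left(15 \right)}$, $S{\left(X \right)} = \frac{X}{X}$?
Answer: $\frac{10029}{5152472} \approx 0.0019464$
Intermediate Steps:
$S{\left(X \right)} = 1$
$d{\left(I,Y \right)} = 1$
$K{\left(w,t \right)} = \frac{w}{104}$ ($K{\left(w,t \right)} = w \frac{1}{104} = \frac{w}{104}$)
$\frac{96 + K{\left(45,-152 \right)}}{49542 + d{\left(-97,98 \right)}} = \frac{96 + \frac{1}{104} \cdot 45}{49542 + 1} = \frac{96 + \frac{45}{104}}{49543} = \frac{10029}{104} \cdot \frac{1}{49543} = \frac{10029}{5152472}$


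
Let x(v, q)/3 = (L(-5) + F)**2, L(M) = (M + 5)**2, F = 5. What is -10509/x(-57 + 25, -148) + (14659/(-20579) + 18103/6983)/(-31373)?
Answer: -15792928957843183/112709978614025 ≈ -140.12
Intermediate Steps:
L(M) = (5 + M)**2
x(v, q) = 75 (x(v, q) = 3*((5 - 5)**2 + 5)**2 = 3*(0**2 + 5)**2 = 3*(0 + 5)**2 = 3*5**2 = 3*25 = 75)
-10509/x(-57 + 25, -148) + (14659/(-20579) + 18103/6983)/(-31373) = -10509/75 + (14659/(-20579) + 18103/6983)/(-31373) = -10509*1/75 + (14659*(-1/20579) + 18103*(1/6983))*(-1/31373) = -3503/25 + (-14659/20579 + 18103/6983)*(-1/31373) = -3503/25 + (270177840/143703157)*(-1/31373) = -3503/25 - 270177840/4508399144561 = -15792928957843183/112709978614025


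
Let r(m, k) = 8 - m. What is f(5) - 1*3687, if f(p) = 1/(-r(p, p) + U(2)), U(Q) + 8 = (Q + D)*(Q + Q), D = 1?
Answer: -3686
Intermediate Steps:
U(Q) = -8 + 2*Q*(1 + Q) (U(Q) = -8 + (Q + 1)*(Q + Q) = -8 + (1 + Q)*(2*Q) = -8 + 2*Q*(1 + Q))
f(p) = 1/(-4 + p) (f(p) = 1/(-(8 - p) + (-8 + 2*2 + 2*2²)) = 1/((-8 + p) + (-8 + 4 + 2*4)) = 1/((-8 + p) + (-8 + 4 + 8)) = 1/((-8 + p) + 4) = 1/(-4 + p))
f(5) - 1*3687 = 1/(-4 + 5) - 1*3687 = 1/1 - 3687 = 1 - 3687 = -3686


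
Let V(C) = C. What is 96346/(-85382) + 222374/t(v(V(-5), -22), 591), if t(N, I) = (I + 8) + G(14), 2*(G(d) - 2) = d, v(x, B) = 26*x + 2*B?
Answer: 4732039625/12978064 ≈ 364.62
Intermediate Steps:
v(x, B) = 2*B + 26*x
G(d) = 2 + d/2
t(N, I) = 17 + I (t(N, I) = (I + 8) + (2 + (1/2)*14) = (8 + I) + (2 + 7) = (8 + I) + 9 = 17 + I)
96346/(-85382) + 222374/t(v(V(-5), -22), 591) = 96346/(-85382) + 222374/(17 + 591) = 96346*(-1/85382) + 222374/608 = -48173/42691 + 222374*(1/608) = -48173/42691 + 111187/304 = 4732039625/12978064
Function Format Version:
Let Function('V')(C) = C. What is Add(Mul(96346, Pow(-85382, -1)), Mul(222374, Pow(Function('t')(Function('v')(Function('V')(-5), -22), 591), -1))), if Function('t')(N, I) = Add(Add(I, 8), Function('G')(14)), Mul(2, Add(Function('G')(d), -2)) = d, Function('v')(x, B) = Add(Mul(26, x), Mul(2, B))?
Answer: Rational(4732039625, 12978064) ≈ 364.62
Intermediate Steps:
Function('v')(x, B) = Add(Mul(2, B), Mul(26, x))
Function('G')(d) = Add(2, Mul(Rational(1, 2), d))
Function('t')(N, I) = Add(17, I) (Function('t')(N, I) = Add(Add(I, 8), Add(2, Mul(Rational(1, 2), 14))) = Add(Add(8, I), Add(2, 7)) = Add(Add(8, I), 9) = Add(17, I))
Add(Mul(96346, Pow(-85382, -1)), Mul(222374, Pow(Function('t')(Function('v')(Function('V')(-5), -22), 591), -1))) = Add(Mul(96346, Pow(-85382, -1)), Mul(222374, Pow(Add(17, 591), -1))) = Add(Mul(96346, Rational(-1, 85382)), Mul(222374, Pow(608, -1))) = Add(Rational(-48173, 42691), Mul(222374, Rational(1, 608))) = Add(Rational(-48173, 42691), Rational(111187, 304)) = Rational(4732039625, 12978064)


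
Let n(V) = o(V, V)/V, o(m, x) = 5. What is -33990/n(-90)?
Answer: 611820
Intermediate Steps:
n(V) = 5/V
-33990/n(-90) = -33990/(5/(-90)) = -33990/(5*(-1/90)) = -33990/(-1/18) = -33990*(-18) = 611820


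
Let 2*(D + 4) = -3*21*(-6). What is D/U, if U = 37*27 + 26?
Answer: 37/205 ≈ 0.18049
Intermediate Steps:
U = 1025 (U = 999 + 26 = 1025)
D = 185 (D = -4 + (-3*21*(-6))/2 = -4 + (-63*(-6))/2 = -4 + (1/2)*378 = -4 + 189 = 185)
D/U = 185/1025 = 185*(1/1025) = 37/205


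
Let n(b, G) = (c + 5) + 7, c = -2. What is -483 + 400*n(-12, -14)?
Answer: 3517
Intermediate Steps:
n(b, G) = 10 (n(b, G) = (-2 + 5) + 7 = 3 + 7 = 10)
-483 + 400*n(-12, -14) = -483 + 400*10 = -483 + 4000 = 3517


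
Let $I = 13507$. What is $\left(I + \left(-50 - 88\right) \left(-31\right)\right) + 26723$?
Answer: $44508$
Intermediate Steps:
$\left(I + \left(-50 - 88\right) \left(-31\right)\right) + 26723 = \left(13507 + \left(-50 - 88\right) \left(-31\right)\right) + 26723 = \left(13507 - -4278\right) + 26723 = \left(13507 + 4278\right) + 26723 = 17785 + 26723 = 44508$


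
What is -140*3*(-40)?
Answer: 16800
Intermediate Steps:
-140*3*(-40) = -14*30*(-40) = -420*(-40) = 16800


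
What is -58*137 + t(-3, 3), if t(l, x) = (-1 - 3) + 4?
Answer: -7946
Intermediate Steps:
t(l, x) = 0 (t(l, x) = -4 + 4 = 0)
-58*137 + t(-3, 3) = -58*137 + 0 = -7946 + 0 = -7946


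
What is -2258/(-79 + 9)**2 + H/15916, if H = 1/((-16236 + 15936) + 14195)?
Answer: -3566879019/7740348700 ≈ -0.46082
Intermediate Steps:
H = 1/13895 (H = 1/(-300 + 14195) = 1/13895 ≈ 7.1968e-5)
-2258/(-79 + 9)**2 + H/15916 = -2258/(-79 + 9)**2 + (1/13895)/15916 = -2258/((-70)**2) + (1/13895)*(1/15916) = -2258/4900 + 1/221152820 = -2258*1/4900 + 1/221152820 = -1129/2450 + 1/221152820 = -3566879019/7740348700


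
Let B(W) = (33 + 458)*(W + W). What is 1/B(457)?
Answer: 1/448774 ≈ 2.2283e-6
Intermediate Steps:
B(W) = 982*W (B(W) = 491*(2*W) = 982*W)
1/B(457) = 1/(982*457) = 1/448774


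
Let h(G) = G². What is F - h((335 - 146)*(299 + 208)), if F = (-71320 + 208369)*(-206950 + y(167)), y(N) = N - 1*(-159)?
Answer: -37499659905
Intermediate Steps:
y(N) = 159 + N (y(N) = N + 159 = 159 + N)
F = -28317612576 (F = (-71320 + 208369)*(-206950 + (159 + 167)) = 137049*(-206950 + 326) = 137049*(-206624) = -28317612576)
F - h((335 - 146)*(299 + 208)) = -28317612576 - ((335 - 146)*(299 + 208))² = -28317612576 - (189*507)² = -28317612576 - 1*95823² = -28317612576 - 1*9182047329 = -28317612576 - 9182047329 = -37499659905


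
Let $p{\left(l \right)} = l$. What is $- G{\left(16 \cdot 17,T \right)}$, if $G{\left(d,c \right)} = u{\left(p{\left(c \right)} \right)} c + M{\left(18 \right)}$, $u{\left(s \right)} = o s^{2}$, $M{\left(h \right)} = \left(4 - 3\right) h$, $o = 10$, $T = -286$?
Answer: $233936542$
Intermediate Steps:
$M{\left(h \right)} = h$ ($M{\left(h \right)} = 1 h = h$)
$u{\left(s \right)} = 10 s^{2}$
$G{\left(d,c \right)} = 18 + 10 c^{3}$ ($G{\left(d,c \right)} = 10 c^{2} c + 18 = 10 c^{3} + 18 = 18 + 10 c^{3}$)
$- G{\left(16 \cdot 17,T \right)} = - (18 + 10 \left(-286\right)^{3}) = - (18 + 10 \left(-23393656\right)) = - (18 - 233936560) = \left(-1\right) \left(-233936542\right) = 233936542$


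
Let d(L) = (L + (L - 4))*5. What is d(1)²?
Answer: 100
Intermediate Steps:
d(L) = -20 + 10*L (d(L) = (L + (-4 + L))*5 = (-4 + 2*L)*5 = -20 + 10*L)
d(1)² = (-20 + 10*1)² = (-20 + 10)² = (-10)² = 100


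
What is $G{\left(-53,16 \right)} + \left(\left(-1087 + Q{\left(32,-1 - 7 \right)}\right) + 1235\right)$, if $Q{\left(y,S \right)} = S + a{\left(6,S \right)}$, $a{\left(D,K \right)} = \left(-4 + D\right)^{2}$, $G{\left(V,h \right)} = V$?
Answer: $91$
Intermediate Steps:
$Q{\left(y,S \right)} = 4 + S$ ($Q{\left(y,S \right)} = S + \left(-4 + 6\right)^{2} = S + 2^{2} = S + 4 = 4 + S$)
$G{\left(-53,16 \right)} + \left(\left(-1087 + Q{\left(32,-1 - 7 \right)}\right) + 1235\right) = -53 + \left(\left(-1087 + \left(4 - 8\right)\right) + 1235\right) = -53 + \left(\left(-1087 - 4\right) + 1235\right) = -53 + \left(-1091 + 1235\right) = -53 + 144 = 91$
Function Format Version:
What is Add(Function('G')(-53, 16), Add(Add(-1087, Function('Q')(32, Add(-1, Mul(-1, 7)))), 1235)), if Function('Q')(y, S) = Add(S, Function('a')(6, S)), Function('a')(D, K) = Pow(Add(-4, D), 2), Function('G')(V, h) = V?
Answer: 91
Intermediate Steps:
Function('Q')(y, S) = Add(4, S) (Function('Q')(y, S) = Add(S, Pow(Add(-4, 6), 2)) = Add(S, Pow(2, 2)) = Add(S, 4) = Add(4, S))
Add(Function('G')(-53, 16), Add(Add(-1087, Function('Q')(32, Add(-1, Mul(-1, 7)))), 1235)) = Add(-53, Add(Add(-1087, Add(4, Add(-1, Mul(-1, 7)))), 1235)) = Add(-53, Add(Add(-1087, Add(4, Add(-1, -7))), 1235)) = Add(-53, Add(Add(-1087, Add(4, -8)), 1235)) = Add(-53, Add(Add(-1087, -4), 1235)) = Add(-53, Add(-1091, 1235)) = Add(-53, 144) = 91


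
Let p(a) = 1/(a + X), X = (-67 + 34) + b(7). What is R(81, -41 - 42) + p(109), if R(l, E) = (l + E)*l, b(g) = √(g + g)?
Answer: -466684/2881 - √14/5762 ≈ -161.99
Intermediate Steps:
b(g) = √2*√g (b(g) = √(2*g) = √2*√g)
X = -33 + √14 (X = (-67 + 34) + √2*√7 = -33 + √14 ≈ -29.258)
p(a) = 1/(-33 + a + √14) (p(a) = 1/(a + (-33 + √14)) = 1/(-33 + a + √14))
R(l, E) = l*(E + l) (R(l, E) = (E + l)*l = l*(E + l))
R(81, -41 - 42) + p(109) = 81*((-41 - 42) + 81) + 1/(-33 + 109 + √14) = 81*(-83 + 81) + 1/(76 + √14) = 81*(-2) + 1/(76 + √14) = -162 + 1/(76 + √14)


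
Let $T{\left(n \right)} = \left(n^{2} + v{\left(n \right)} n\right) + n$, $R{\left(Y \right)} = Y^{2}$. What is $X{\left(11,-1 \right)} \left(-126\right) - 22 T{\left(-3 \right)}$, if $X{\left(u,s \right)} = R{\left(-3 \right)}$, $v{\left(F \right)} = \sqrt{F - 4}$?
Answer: $-1266 + 66 i \sqrt{7} \approx -1266.0 + 174.62 i$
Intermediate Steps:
$v{\left(F \right)} = \sqrt{-4 + F}$
$T{\left(n \right)} = n + n^{2} + n \sqrt{-4 + n}$ ($T{\left(n \right)} = \left(n^{2} + \sqrt{-4 + n} n\right) + n = \left(n^{2} + n \sqrt{-4 + n}\right) + n = n + n^{2} + n \sqrt{-4 + n}$)
$X{\left(u,s \right)} = 9$ ($X{\left(u,s \right)} = \left(-3\right)^{2} = 9$)
$X{\left(11,-1 \right)} \left(-126\right) - 22 T{\left(-3 \right)} = 9 \left(-126\right) - 22 \left(- 3 \left(1 - 3 + \sqrt{-4 - 3}\right)\right) = -1134 - 22 \left(- 3 \left(1 - 3 + \sqrt{-7}\right)\right) = -1134 - 22 \left(- 3 \left(1 - 3 + i \sqrt{7}\right)\right) = -1134 - 22 \left(- 3 \left(-2 + i \sqrt{7}\right)\right) = -1134 - 22 \left(6 - 3 i \sqrt{7}\right) = -1134 - \left(132 - 66 i \sqrt{7}\right) = -1266 + 66 i \sqrt{7}$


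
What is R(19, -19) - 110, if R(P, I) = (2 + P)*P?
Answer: 289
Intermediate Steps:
R(P, I) = P*(2 + P)
R(19, -19) - 110 = 19*(2 + 19) - 110 = 19*21 - 110 = 399 - 110 = 289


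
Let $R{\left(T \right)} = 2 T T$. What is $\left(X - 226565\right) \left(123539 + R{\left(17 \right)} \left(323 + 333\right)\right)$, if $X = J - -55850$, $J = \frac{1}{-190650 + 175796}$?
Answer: $- \frac{1274764717753977}{14854} \approx -8.582 \cdot 10^{10}$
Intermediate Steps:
$R{\left(T \right)} = 2 T^{2}$
$J = - \frac{1}{14854}$ ($J = \frac{1}{-14854} = - \frac{1}{14854} \approx -6.7322 \cdot 10^{-5}$)
$X = \frac{829595899}{14854}$ ($X = - \frac{1}{14854} - -55850 = - \frac{1}{14854} + 55850 = \frac{829595899}{14854} \approx 55850.0$)
$\left(X - 226565\right) \left(123539 + R{\left(17 \right)} \left(323 + 333\right)\right) = \left(\frac{829595899}{14854} - 226565\right) \left(123539 + 2 \cdot 17^{2} \left(323 + 333\right)\right) = - \frac{2535800611 \left(123539 + 2 \cdot 289 \cdot 656\right)}{14854} = - \frac{2535800611 \left(123539 + 578 \cdot 656\right)}{14854} = - \frac{2535800611 \left(123539 + 379168\right)}{14854} = \left(- \frac{2535800611}{14854}\right) 502707 = - \frac{1274764717753977}{14854}$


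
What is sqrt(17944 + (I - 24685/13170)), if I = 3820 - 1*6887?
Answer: sqrt(103202967354)/2634 ≈ 121.96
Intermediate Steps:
I = -3067 (I = 3820 - 6887 = -3067)
sqrt(17944 + (I - 24685/13170)) = sqrt(17944 + (-3067 - 24685/13170)) = sqrt(17944 + (-3067 - 1*4937/2634)) = sqrt(17944 + (-3067 - 4937/2634)) = sqrt(17944 - 8083415/2634) = sqrt(39181081/2634) = sqrt(103202967354)/2634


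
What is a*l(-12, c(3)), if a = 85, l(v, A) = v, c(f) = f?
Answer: -1020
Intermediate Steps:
a*l(-12, c(3)) = 85*(-12) = -1020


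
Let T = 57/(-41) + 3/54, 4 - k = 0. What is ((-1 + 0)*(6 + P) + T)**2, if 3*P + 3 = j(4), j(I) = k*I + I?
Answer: 92064025/544644 ≈ 169.04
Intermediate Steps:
k = 4 (k = 4 - 1*0 = 4 + 0 = 4)
T = -985/738 (T = 57*(-1/41) + 3*(1/54) = -57/41 + 1/18 = -985/738 ≈ -1.3347)
j(I) = 5*I (j(I) = 4*I + I = 5*I)
P = 17/3 (P = -1 + (5*4)/3 = -1 + (1/3)*20 = -1 + 20/3 = 17/3 ≈ 5.6667)
((-1 + 0)*(6 + P) + T)**2 = ((-1 + 0)*(6 + 17/3) - 985/738)**2 = (-1*35/3 - 985/738)**2 = (-35/3 - 985/738)**2 = (-9595/738)**2 = 92064025/544644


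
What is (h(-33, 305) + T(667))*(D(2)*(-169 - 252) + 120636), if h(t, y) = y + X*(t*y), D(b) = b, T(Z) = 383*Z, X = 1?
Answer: 29433505594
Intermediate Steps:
h(t, y) = y + t*y (h(t, y) = y + 1*(t*y) = y + t*y)
(h(-33, 305) + T(667))*(D(2)*(-169 - 252) + 120636) = (305*(1 - 33) + 383*667)*(2*(-169 - 252) + 120636) = (305*(-32) + 255461)*(2*(-421) + 120636) = (-9760 + 255461)*(-842 + 120636) = 245701*119794 = 29433505594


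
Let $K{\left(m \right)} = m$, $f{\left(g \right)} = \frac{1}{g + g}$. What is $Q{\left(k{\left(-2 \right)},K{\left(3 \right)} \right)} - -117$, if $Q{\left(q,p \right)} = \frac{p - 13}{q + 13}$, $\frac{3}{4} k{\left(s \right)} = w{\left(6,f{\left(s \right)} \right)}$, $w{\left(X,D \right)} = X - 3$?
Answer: $\frac{1979}{17} \approx 116.41$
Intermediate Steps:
$f{\left(g \right)} = \frac{1}{2 g}$
$w{\left(X,D \right)} = -3 + X$ ($w{\left(X,D \right)} = X - 3 = -3 + X$)
$k{\left(s \right)} = 4$ ($k{\left(s \right)} = \frac{4 \left(-3 + 6\right)}{3} = \frac{4}{3} \cdot 3 = 4$)
$Q{\left(q,p \right)} = \frac{-13 + p}{13 + q}$
$Q{\left(k{\left(-2 \right)},K{\left(3 \right)} \right)} - -117 = \frac{-13 + 3}{13 + 4} - -117 = \frac{1}{17} \left(-10\right) + 117 = - \frac{10}{17} + 117 = \frac{1979}{17}$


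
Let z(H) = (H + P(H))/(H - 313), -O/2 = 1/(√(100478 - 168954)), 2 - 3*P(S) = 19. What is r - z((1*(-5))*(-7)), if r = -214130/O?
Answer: 44/417 + 214130*I*√17119 ≈ 0.10552 + 2.8017e+7*I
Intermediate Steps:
P(S) = -17/3 (P(S) = ⅔ - ⅓*19 = ⅔ - 19/3 = -17/3)
O = I*√17119/17119 (O = -2/√(100478 - 168954) = -2*(-I*√17119/34238) = -(-1)*I*√17119/17119 = I*√17119/17119 ≈ 0.0076429*I)
z(H) = (-17/3 + H)/(-313 + H) (z(H) = (H - 17/3)/(H - 313) = (-17/3 + H)/(-313 + H))
r = 214130*I*√17119 (r = -214130*(-I*√17119) = -(-214130)*I*√17119 = 214130*I*√17119 ≈ 2.8017e+7*I)
r - z((1*(-5))*(-7)) = 214130*I*√17119 - (-17/3 + (1*(-5))*(-7))/(-313 + (1*(-5))*(-7)) = 214130*I*√17119 - (-17/3 - 5*(-7))/(-313 - 5*(-7)) = 214130*I*√17119 - (-17/3 + 35)/(-313 + 35) = 214130*I*√17119 - 88/((-278)*3) = 214130*I*√17119 - (-1)*88/(278*3) = 214130*I*√17119 - 1*(-44/417) = 214130*I*√17119 + 44/417 = 44/417 + 214130*I*√17119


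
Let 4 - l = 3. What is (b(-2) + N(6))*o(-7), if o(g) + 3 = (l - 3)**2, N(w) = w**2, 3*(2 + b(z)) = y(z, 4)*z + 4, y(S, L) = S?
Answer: 110/3 ≈ 36.667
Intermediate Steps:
b(z) = -2/3 + z**2/3 (b(z) = -2 + (z*z + 4)/3 = -2 + (z**2 + 4)/3 = -2 + (4 + z**2)/3 = -2 + (4/3 + z**2/3) = -2/3 + z**2/3)
l = 1 (l = 4 - 1*3 = 4 - 3 = 1)
o(g) = 1 (o(g) = -3 + (1 - 3)**2 = -3 + (-2)**2 = -3 + 4 = 1)
(b(-2) + N(6))*o(-7) = ((-2/3 + (1/3)*(-2)**2) + 6**2)*1 = ((-2/3 + (1/3)*4) + 36)*1 = ((-2/3 + 4/3) + 36)*1 = (2/3 + 36)*1 = (110/3)*1 = 110/3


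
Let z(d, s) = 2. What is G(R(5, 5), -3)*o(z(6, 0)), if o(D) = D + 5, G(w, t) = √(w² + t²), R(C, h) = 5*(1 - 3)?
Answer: 7*√109 ≈ 73.082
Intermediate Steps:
R(C, h) = -10 (R(C, h) = 5*(-2) = -10)
G(w, t) = √(t² + w²)
o(D) = 5 + D
G(R(5, 5), -3)*o(z(6, 0)) = √((-3)² + (-10)²)*(5 + 2) = √(9 + 100)*7 = √109*7 = 7*√109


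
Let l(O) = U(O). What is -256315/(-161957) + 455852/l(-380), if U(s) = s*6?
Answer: -18311006041/92315490 ≈ -198.35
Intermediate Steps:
U(s) = 6*s
l(O) = 6*O
-256315/(-161957) + 455852/l(-380) = -256315/(-161957) + 455852/((6*(-380))) = -256315*(-1/161957) + 455852/(-2280) = 256315/161957 + 455852*(-1/2280) = 256315/161957 - 113963/570 = -18311006041/92315490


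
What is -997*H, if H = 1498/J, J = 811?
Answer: -1493506/811 ≈ -1841.6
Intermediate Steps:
H = 1498/811 ≈ 1.8471
-997*H = -997*1498/811 = -1493506/811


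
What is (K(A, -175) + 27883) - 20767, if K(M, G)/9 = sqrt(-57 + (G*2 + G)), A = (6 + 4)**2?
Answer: 7116 + 9*I*sqrt(582) ≈ 7116.0 + 217.12*I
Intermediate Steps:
A = 100 (A = 10**2 = 100)
K(M, G) = 9*sqrt(-57 + 3*G) (K(M, G) = 9*sqrt(-57 + (G*2 + G)) = 9*sqrt(-57 + (2*G + G)) = 9*sqrt(-57 + 3*G))
(K(A, -175) + 27883) - 20767 = (9*sqrt(-57 + 3*(-175)) + 27883) - 20767 = (9*sqrt(-57 - 525) + 27883) - 20767 = (9*sqrt(-582) + 27883) - 20767 = (9*(I*sqrt(582)) + 27883) - 20767 = (9*I*sqrt(582) + 27883) - 20767 = (27883 + 9*I*sqrt(582)) - 20767 = 7116 + 9*I*sqrt(582)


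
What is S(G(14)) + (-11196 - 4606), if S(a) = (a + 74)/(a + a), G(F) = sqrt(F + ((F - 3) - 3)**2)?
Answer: -31603/2 + 37*sqrt(78)/78 ≈ -15797.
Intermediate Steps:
G(F) = sqrt(F + (-6 + F)**2) (G(F) = sqrt(F + ((-3 + F) - 3)**2) = sqrt(F + (-6 + F)**2))
S(a) = (74 + a)/(2*a) (S(a) = (74 + a)/((2*a)) = (74 + a)*(1/(2*a)) = (74 + a)/(2*a))
S(G(14)) + (-11196 - 4606) = (74 + sqrt(14 + (-6 + 14)**2))/(2*(sqrt(14 + (-6 + 14)**2))) + (-11196 - 4606) = (74 + sqrt(14 + 8**2))/(2*(sqrt(14 + 8**2))) - 15802 = (74 + sqrt(14 + 64))/(2*(sqrt(14 + 64))) - 15802 = (74 + sqrt(78))/(2*(sqrt(78))) - 15802 = (sqrt(78)/78)*(74 + sqrt(78))/2 - 15802 = sqrt(78)*(74 + sqrt(78))/156 - 15802 = -15802 + sqrt(78)*(74 + sqrt(78))/156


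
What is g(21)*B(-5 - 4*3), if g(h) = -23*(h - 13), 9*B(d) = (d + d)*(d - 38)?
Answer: -344080/9 ≈ -38231.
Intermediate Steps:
B(d) = 2*d*(-38 + d)/9 (B(d) = ((d + d)*(d - 38))/9 = ((2*d)*(-38 + d))/9 = (2*d*(-38 + d))/9 = 2*d*(-38 + d)/9)
g(h) = 299 - 23*h (g(h) = -23*(-13 + h) = 299 - 23*h)
g(21)*B(-5 - 4*3) = (299 - 23*21)*(2*(-5 - 4*3)*(-38 + (-5 - 4*3))/9) = (299 - 483)*(2*(-5 - 12)*(-38 + (-5 - 12))/9) = -368*(-17)*(-38 - 17)/9 = -368*(-17)*(-55)/9 = -184*1870/9 = -344080/9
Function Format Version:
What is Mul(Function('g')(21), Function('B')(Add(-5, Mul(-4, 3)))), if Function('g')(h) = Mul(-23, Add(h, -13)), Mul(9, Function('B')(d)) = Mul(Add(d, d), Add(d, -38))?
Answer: Rational(-344080, 9) ≈ -38231.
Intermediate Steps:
Function('B')(d) = Mul(Rational(2, 9), d, Add(-38, d)) (Function('B')(d) = Mul(Rational(1, 9), Mul(Add(d, d), Add(d, -38))) = Mul(Rational(1, 9), Mul(Mul(2, d), Add(-38, d))) = Mul(Rational(1, 9), Mul(2, d, Add(-38, d))) = Mul(Rational(2, 9), d, Add(-38, d)))
Function('g')(h) = Add(299, Mul(-23, h)) (Function('g')(h) = Mul(-23, Add(-13, h)) = Add(299, Mul(-23, h)))
Mul(Function('g')(21), Function('B')(Add(-5, Mul(-4, 3)))) = Mul(Add(299, Mul(-23, 21)), Mul(Rational(2, 9), Add(-5, Mul(-4, 3)), Add(-38, Add(-5, Mul(-4, 3))))) = Mul(Add(299, -483), Mul(Rational(2, 9), Add(-5, -12), Add(-38, Add(-5, -12)))) = Mul(-184, Mul(Rational(2, 9), -17, Add(-38, -17))) = Mul(-184, Mul(Rational(2, 9), -17, -55)) = Mul(-184, Rational(1870, 9)) = Rational(-344080, 9)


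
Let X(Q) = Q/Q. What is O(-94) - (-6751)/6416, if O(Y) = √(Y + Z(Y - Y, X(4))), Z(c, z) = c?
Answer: 6751/6416 + I*√94 ≈ 1.0522 + 9.6954*I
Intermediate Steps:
X(Q) = 1
O(Y) = √Y (O(Y) = √(Y + (Y - Y)) = √(Y + 0) = √Y)
O(-94) - (-6751)/6416 = √(-94) - (-6751)/6416 = I*√94 - (-6751)/6416 = I*√94 - 1*(-6751/6416) = I*√94 + 6751/6416 = 6751/6416 + I*√94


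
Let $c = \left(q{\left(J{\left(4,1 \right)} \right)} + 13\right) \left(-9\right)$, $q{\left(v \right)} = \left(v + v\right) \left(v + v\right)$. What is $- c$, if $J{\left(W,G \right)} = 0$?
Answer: $117$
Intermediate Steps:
$q{\left(v \right)} = 4 v^{2}$ ($q{\left(v \right)} = 2 v 2 v = 4 v^{2}$)
$c = -117$ ($c = \left(4 \cdot 0^{2} + 13\right) \left(-9\right) = \left(4 \cdot 0 + 13\right) \left(-9\right) = \left(0 + 13\right) \left(-9\right) = 13 \left(-9\right) = -117$)
$- c = \left(-1\right) \left(-117\right) = 117$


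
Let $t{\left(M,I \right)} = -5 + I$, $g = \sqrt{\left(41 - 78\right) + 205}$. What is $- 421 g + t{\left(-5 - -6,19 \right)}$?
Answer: $14 - 842 \sqrt{42} \approx -5442.8$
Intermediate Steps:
$g = 2 \sqrt{42}$ ($g = \sqrt{-37 + 205} = \sqrt{168} = 2 \sqrt{42} \approx 12.961$)
$- 421 g + t{\left(-5 - -6,19 \right)} = - 421 \cdot 2 \sqrt{42} + \left(-5 + 19\right) = - 842 \sqrt{42} + 14 = 14 - 842 \sqrt{42}$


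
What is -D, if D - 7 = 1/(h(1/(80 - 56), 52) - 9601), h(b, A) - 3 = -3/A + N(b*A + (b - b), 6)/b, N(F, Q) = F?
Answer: -3474713/496395 ≈ -6.9999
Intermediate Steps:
h(b, A) = 3 + A - 3/A (h(b, A) = 3 + (-3/A + (b*A + (b - b))/b) = 3 + (-3/A + (A*b + 0)/b) = 3 + (-3/A + (A*b)/b) = 3 + (-3/A + A) = 3 + (A - 3/A) = 3 + A - 3/A)
D = 3474713/496395 (D = 7 + 1/((3 + 52 - 3/52) - 9601) = 7 + 1/(2857/52 - 9601) = 7 + 1/(-496395/52) = 7 - 52/496395 = 3474713/496395 ≈ 6.9999)
-D = -1*3474713/496395 = -3474713/496395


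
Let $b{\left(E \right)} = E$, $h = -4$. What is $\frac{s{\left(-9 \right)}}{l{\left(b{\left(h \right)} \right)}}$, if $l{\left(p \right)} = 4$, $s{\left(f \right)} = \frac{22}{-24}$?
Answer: $- \frac{11}{48} \approx -0.22917$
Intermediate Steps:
$s{\left(f \right)} = - \frac{11}{12}$ ($s{\left(f \right)} = 22 \left(- \frac{1}{24}\right) = - \frac{11}{12}$)
$\frac{s{\left(-9 \right)}}{l{\left(b{\left(h \right)} \right)}} = - \frac{11}{12 \cdot 4} = \left(- \frac{11}{12}\right) \frac{1}{4} = - \frac{11}{48}$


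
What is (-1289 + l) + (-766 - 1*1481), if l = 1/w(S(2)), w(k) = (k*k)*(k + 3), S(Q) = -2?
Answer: -14143/4 ≈ -3535.8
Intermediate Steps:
w(k) = k**2*(3 + k)
l = 1/4 (l = 1/((-2)**2*(3 - 2)) = 1/(4*1) = 1/4 ≈ 0.25000)
(-1289 + l) + (-766 - 1*1481) = (-1289 + 1/4) + (-766 - 1*1481) = -5155/4 + (-766 - 1481) = -5155/4 - 2247 = -14143/4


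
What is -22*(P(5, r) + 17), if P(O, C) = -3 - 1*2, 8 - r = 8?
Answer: -264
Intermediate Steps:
r = 0 (r = 8 - 1*8 = 8 - 8 = 0)
P(O, C) = -5 (P(O, C) = -3 - 2 = -5)
-22*(P(5, r) + 17) = -22*(-5 + 17) = -22*12 = -264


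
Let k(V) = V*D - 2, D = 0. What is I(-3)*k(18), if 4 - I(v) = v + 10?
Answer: 6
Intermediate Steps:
I(v) = -6 - v (I(v) = 4 - (v + 10) = 4 - (10 + v) = 4 + (-10 - v) = -6 - v)
k(V) = -2 (k(V) = V*0 - 2 = 0 - 2 = -2)
I(-3)*k(18) = (-6 - 1*(-3))*(-2) = (-6 + 3)*(-2) = -3*(-2) = 6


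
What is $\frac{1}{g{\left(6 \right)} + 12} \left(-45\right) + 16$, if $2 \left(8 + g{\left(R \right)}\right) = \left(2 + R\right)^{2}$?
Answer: $\frac{59}{4} \approx 14.75$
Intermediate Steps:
$g{\left(R \right)} = -8 + \frac{\left(2 + R\right)^{2}}{2}$
$\frac{1}{g{\left(6 \right)} + 12} \left(-45\right) + 16 = \frac{1}{\left(-8 + \frac{\left(2 + 6\right)^{2}}{2}\right) + 12} \left(-45\right) + 16 = \frac{1}{\left(-8 + \frac{8^{2}}{2}\right) + 12} \left(-45\right) + 16 = \frac{1}{\left(-8 + \frac{1}{2} \cdot 64\right) + 12} \left(-45\right) + 16 = \frac{1}{\left(-8 + 32\right) + 12} \left(-45\right) + 16 = \frac{1}{24 + 12} \left(-45\right) + 16 = \frac{1}{36} \left(-45\right) + 16 = - \frac{5}{4} + 16 = \frac{59}{4}$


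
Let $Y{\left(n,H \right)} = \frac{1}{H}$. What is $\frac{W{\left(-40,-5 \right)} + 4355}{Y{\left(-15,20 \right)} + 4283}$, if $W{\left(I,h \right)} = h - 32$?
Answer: $\frac{86360}{85661} \approx 1.0082$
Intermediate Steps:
$W{\left(I,h \right)} = -32 + h$ ($W{\left(I,h \right)} = h - 32 = -32 + h$)
$\frac{W{\left(-40,-5 \right)} + 4355}{Y{\left(-15,20 \right)} + 4283} = \frac{\left(-32 - 5\right) + 4355}{\frac{1}{20} + 4283} = \frac{-37 + 4355}{\frac{1}{20} + 4283} = \frac{4318}{\frac{85661}{20}} = 4318 \cdot \frac{20}{85661} = \frac{86360}{85661}$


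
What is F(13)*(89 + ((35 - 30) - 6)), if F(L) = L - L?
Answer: 0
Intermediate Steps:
F(L) = 0
F(13)*(89 + ((35 - 30) - 6)) = 0*(89 + ((35 - 30) - 6)) = 0*(89 + (5 - 6)) = 0*(89 - 1) = 0*88 = 0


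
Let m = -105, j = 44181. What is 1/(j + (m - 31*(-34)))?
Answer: 1/45130 ≈ 2.2158e-5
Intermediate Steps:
1/(j + (m - 31*(-34))) = 1/(44181 + (-105 - 31*(-34))) = 1/(44181 + (-105 + 1054)) = 1/(44181 + 949) = 1/45130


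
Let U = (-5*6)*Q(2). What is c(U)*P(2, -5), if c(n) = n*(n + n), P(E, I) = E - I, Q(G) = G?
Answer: 50400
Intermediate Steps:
U = -60 (U = -5*6*2 = -30*2 = -60)
c(n) = 2*n² (c(n) = n*(2*n) = 2*n²)
c(U)*P(2, -5) = (2*(-60)²)*(2 - 1*(-5)) = (2*3600)*(2 + 5) = 7200*7 = 50400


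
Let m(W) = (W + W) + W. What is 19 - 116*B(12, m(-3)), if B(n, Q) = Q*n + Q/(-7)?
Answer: 86785/7 ≈ 12398.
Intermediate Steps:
m(W) = 3*W (m(W) = 2*W + W = 3*W)
B(n, Q) = -Q/7 + Q*n (B(n, Q) = Q*n + Q*(-⅐) = Q*n - Q/7 = -Q/7 + Q*n)
19 - 116*B(12, m(-3)) = 19 - 116*3*(-3)*(-⅐ + 12) = 19 - (-1044)*83/7 = 19 - 116*(-747/7) = 19 + 86652/7 = 86785/7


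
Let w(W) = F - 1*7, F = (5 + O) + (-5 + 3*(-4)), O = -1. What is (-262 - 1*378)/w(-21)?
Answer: 32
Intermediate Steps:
F = -13 (F = (5 - 1) + (-5 + 3*(-4)) = 4 + (-5 - 12) = 4 - 17 = -13)
w(W) = -20 (w(W) = -13 - 1*7 = -13 - 7 = -20)
(-262 - 1*378)/w(-21) = (-262 - 1*378)/(-20) = (-262 - 378)*(-1/20) = -640*(-1/20) = 32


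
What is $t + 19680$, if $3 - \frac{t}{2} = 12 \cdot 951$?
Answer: $-3138$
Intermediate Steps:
$t = -22818$ ($t = 6 - 2 \cdot 12 \cdot 951 = 6 - 22824 = -22818$)
$t + 19680 = -22818 + 19680 = -3138$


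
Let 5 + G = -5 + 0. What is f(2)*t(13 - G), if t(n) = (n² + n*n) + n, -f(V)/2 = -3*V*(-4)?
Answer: -51888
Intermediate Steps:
G = -10 (G = -5 + (-5 + 0) = -5 - 5 = -10)
f(V) = -24*V (f(V) = -2*(-3*V)*(-4) = -24*V)
t(n) = n + 2*n² (t(n) = (n² + n²) + n = 2*n² + n = n + 2*n²)
f(2)*t(13 - G) = (-24*2)*((13 - 1*(-10))*(1 + 2*(13 - 1*(-10)))) = -48*(13 + 10)*(1 + 2*(13 + 10)) = -1104*(1 + 2*23) = -1104*(1 + 46) = -1104*47 = -48*1081 = -51888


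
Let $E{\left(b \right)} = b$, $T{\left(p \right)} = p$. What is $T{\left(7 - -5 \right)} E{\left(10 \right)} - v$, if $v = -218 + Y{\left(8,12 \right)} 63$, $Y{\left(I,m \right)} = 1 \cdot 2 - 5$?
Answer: $527$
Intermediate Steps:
$Y{\left(I,m \right)} = -3$ ($Y{\left(I,m \right)} = 2 - 5 = -3$)
$v = -407$ ($v = -218 - 189 = -407$)
$T{\left(7 - -5 \right)} E{\left(10 \right)} - v = \left(7 - -5\right) 10 - -407 = \left(7 + 5\right) 10 + 407 = 12 \cdot 10 + 407 = 120 + 407 = 527$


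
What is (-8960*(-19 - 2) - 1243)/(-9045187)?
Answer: -186917/9045187 ≈ -0.020665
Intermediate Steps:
(-8960*(-19 - 2) - 1243)/(-9045187) = (-8960*(-21) - 1243)*(-1/9045187) = (-896*(-210) - 1243)*(-1/9045187) = (188160 - 1243)*(-1/9045187) = 186917*(-1/9045187) = -186917/9045187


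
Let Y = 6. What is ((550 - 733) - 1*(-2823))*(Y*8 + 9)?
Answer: 150480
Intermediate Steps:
((550 - 733) - 1*(-2823))*(Y*8 + 9) = ((550 - 733) - 1*(-2823))*(6*8 + 9) = (-183 + 2823)*(48 + 9) = 2640*57 = 150480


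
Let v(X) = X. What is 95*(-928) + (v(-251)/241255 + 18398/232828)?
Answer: -2476011925606369/28085459570 ≈ -88160.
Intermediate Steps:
95*(-928) + (v(-251)/241255 + 18398/232828) = 95*(-928) + (-251/241255 + 18398/232828) = -88160 + (-251*1/241255 + 18398*(1/232828)) = -88160 + (-251/241255 + 9199/116414) = -88160 + 2190084831/28085459570 = -2476011925606369/28085459570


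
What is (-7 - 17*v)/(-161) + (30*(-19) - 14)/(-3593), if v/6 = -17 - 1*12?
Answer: -10508919/578473 ≈ -18.167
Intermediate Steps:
v = -174 (v = 6*(-17 - 1*12) = 6*(-17 - 12) = 6*(-29) = -174)
(-7 - 17*v)/(-161) + (30*(-19) - 14)/(-3593) = (-7 - 17*(-174))/(-161) + (30*(-19) - 14)/(-3593) = (-7 + 2958)*(-1/161) + (-570 - 14)*(-1/3593) = 2951*(-1/161) - 584*(-1/3593) = -2951/161 + 584/3593 = -10508919/578473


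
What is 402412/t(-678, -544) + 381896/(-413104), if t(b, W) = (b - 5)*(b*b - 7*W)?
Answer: -3783161218597/4086696332242 ≈ -0.92573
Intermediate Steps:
t(b, W) = (-5 + b)*(b² - 7*W)
402412/t(-678, -544) + 381896/(-413104) = 402412/((-678)³ - 5*(-678)² + 35*(-544) - 7*(-544)*(-678)) + 381896/(-413104) = 402412/(-311665752 - 5*459684 - 19040 - 2581824) + 381896*(-1/413104) = 402412/(-311665752 - 2298420 - 19040 - 2581824) - 47737/51638 = 402412/(-316565036) - 47737/51638 = 402412*(-1/316565036) - 47737/51638 = -100603/79141259 - 47737/51638 = -3783161218597/4086696332242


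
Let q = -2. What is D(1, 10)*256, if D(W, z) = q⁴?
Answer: 4096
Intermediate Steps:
D(W, z) = 16 (D(W, z) = (-2)⁴ = 16)
D(1, 10)*256 = 16*256 = 4096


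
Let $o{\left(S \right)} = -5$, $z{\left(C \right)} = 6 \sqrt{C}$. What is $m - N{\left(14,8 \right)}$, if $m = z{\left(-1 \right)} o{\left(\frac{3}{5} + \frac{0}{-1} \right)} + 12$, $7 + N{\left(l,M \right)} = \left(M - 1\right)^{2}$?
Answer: $-30 - 30 i \approx -30.0 - 30.0 i$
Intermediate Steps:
$N{\left(l,M \right)} = -7 + \left(-1 + M\right)^{2}$ ($N{\left(l,M \right)} = -7 + \left(M - 1\right)^{2} = -7 + \left(-1 + M\right)^{2}$)
$m = 12 - 30 i$ ($m = 6 \sqrt{-1} \left(-5\right) + 12 = 6 i \left(-5\right) + 12 = - 30 i + 12 = 12 - 30 i \approx 12.0 - 30.0 i$)
$m - N{\left(14,8 \right)} = \left(12 - 30 i\right) - \left(-7 + \left(-1 + 8\right)^{2}\right) = \left(12 - 30 i\right) - \left(-7 + 7^{2}\right) = \left(12 - 30 i\right) - \left(-7 + 49\right) = \left(12 - 30 i\right) - 42 = -30 - 30 i$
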